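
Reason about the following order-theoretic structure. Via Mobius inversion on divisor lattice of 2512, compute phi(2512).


phi(n) = n * prod_{p|n} (1 - 1/p).
Prime divisors of 2512: [2, 157]
phi(2512) = 2512 * (1 - 1/2) * (1 - 1/157)
phi(2512) = 1248


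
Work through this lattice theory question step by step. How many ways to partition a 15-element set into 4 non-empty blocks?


S(n,k) = k*S(n-1,k) + S(n-1,k-1).
S(14,4) = 10391745, S(14,3) = 788970
S(15,4) = 4*10391745 + 788970 = 41566980 + 788970
S(15,4) = 42355950


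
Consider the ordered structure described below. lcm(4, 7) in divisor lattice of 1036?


Join=lcm.
gcd(4,7)=1
lcm=28


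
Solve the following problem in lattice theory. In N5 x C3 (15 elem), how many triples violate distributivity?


Distributive law: a ^ (b v c) = (a ^ b) v (a ^ c).
Check all 15^3 = 3375 ordered triples (a,b,c).
  e.g. a=(b,0), b=(a,0), c=(c,0): lhs=(b,0) != rhs=(a,0)
  e.g. a=(b,0), b=(a,0), c=(c,1): lhs=(b,0) != rhs=(a,0)
Total violating triples: 54


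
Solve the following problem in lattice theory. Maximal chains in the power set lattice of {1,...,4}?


A maximal chain goes from the minimum element to a maximal element via cover relations.
Counting all min-to-max paths in the cover graph.
Total maximal chains: 24


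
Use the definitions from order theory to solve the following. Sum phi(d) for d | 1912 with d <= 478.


Divisors of 1912 up to 478: [1, 2, 4, 8, 239, 478]
phi values: [1, 1, 2, 4, 238, 238]
Sum = 484


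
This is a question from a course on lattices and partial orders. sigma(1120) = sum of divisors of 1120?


sigma(n) = sum of divisors.
Divisors of 1120: [1, 2, 4, 5, 7, 8, 10, 14, 16, 20, 28, 32, 35, 40, 56, 70, 80, 112, 140, 160, 224, 280, 560, 1120]
Sum = 3024


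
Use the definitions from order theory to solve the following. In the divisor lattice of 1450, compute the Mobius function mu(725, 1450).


In a divisor lattice, mu(a,b) = mu(b/a) where mu is the classical Mobius function.
b/a = 1450/725 = 2
Prime factorization of 2: primes [2]
2 is squarefree with 1 prime factor(s), so mu(2) = (-1)^1 = -1


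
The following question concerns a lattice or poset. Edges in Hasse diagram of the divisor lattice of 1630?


A cover relation a -< b holds when a < b with no c strictly between.
Cover relations:
  1 -< 2
  1 -< 5
  1 -< 163
  2 -< 10
  2 -< 326
  5 -< 10
  5 -< 815
  10 -< 1630
  ...4 more
Total: 12


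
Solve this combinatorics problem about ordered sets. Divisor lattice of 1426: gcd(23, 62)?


Meet=gcd.
gcd(23,62)=1


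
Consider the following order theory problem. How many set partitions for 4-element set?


B(n) = number of set partitions of an n-element set.
B(n) satisfies the recurrence: B(n+1) = sum_k C(n,k)*B(k).
B(4) = 15


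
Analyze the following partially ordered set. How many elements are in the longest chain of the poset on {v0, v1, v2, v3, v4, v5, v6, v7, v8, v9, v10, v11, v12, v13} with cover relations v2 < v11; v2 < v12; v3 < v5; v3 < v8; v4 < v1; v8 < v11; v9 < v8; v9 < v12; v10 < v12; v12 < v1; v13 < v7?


A chain is a totally ordered subset; we count the number of elements in a maximum chain.
Compute, for each element x, the size of the longest chain ending at x:
  v0: 1
  v2: 1
  v3: 1
  v4: 1
  v6: 1
  v9: 1
  ...
A maximum chain: v2 < v12 < v1
Number of elements in the longest chain: 3


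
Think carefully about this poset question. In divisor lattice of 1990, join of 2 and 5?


In a divisor lattice, join = lcm (least common multiple).
gcd(2,5) = 1
lcm(2,5) = 2*5/gcd = 10/1 = 10


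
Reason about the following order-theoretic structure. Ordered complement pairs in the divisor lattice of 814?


Complement pair (a,b): a meet b = bottom, a join b = top.
Here: gcd(a,b)=1 and lcm(a,b)=814, i.e. a*b=814 with a,b coprime.
Pairs found: (1,814), (2,407), (11,74), (22,37), ... (4 more)
Total ordered pairs: 8


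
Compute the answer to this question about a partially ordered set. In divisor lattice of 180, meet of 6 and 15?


In a divisor lattice, meet = gcd (greatest common divisor).
By Euclidean algorithm or factoring: gcd(6,15) = 3


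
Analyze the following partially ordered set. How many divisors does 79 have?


Divisors of 79: [1, 79]
Count: 2


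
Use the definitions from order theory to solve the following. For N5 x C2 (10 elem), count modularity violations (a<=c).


Modular law: if a <= c then a v (b ^ c) = (a v b) ^ c.
Check all triples (a,b,c) with a <= c among 10 elements.
  e.g. a=(a,0), b=(c,0), c=(b,0): lhs=(a,0) != rhs=(b,0)
  e.g. a=(a,0), b=(c,1), c=(b,0): lhs=(a,0) != rhs=(b,0)
Total violating triples: 6


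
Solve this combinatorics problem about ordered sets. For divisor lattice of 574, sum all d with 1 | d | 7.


Interval [1,7] in divisors of 574: [1, 7]
Sum = 8


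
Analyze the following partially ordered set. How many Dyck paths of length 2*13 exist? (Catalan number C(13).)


C(n) = C(2n, n) / (n+1).
C(26, 13) = 10400600
C(13) = 10400600 / 14 = 742900


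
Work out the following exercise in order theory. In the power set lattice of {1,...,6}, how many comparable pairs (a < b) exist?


A comparable pair {a,b} has a < b or b < a in the order.
Count unordered pairs where one element is strictly below the other.
Examples: {{},{1}}, {{},{2}}, {{},{3}}, {{},{4}}, ...
Total comparable pairs: 665


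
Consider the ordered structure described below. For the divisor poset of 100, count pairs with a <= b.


The order relation is {(a,b) : a <= b}, reflexive so it includes (a,a).
Examples: (1,1), (1,10), (1,100), (1,2), (1,20), ...
Total ordered pairs: 36


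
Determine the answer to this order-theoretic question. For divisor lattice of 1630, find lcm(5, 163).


In a divisor lattice, join = lcm (least common multiple).
Compute lcm iteratively: start with first element, then lcm(current, next).
Elements: [5, 163]
lcm(5,163) = 815
Final lcm = 815


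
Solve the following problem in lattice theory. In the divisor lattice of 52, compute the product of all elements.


Divisors of 52: [1, 2, 4, 13, 26, 52]
Product = n^(d(n)/2) = 52^(6/2)
Product = 140608


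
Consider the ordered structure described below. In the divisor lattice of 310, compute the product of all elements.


Divisors of 310: [1, 2, 5, 10, 31, 62, 155, 310]
Product = n^(d(n)/2) = 310^(8/2)
Product = 9235210000


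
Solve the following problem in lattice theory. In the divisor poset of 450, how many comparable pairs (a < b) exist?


A comparable pair {a,b} has a < b or b < a in the order.
Count unordered pairs where one element is strictly below the other.
Examples: {1,2}, {1,3}, {1,5}, {1,6}, ...
Total comparable pairs: 90


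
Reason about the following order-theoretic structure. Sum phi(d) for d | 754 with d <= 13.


Divisors of 754 up to 13: [1, 2, 13]
phi values: [1, 1, 12]
Sum = 14


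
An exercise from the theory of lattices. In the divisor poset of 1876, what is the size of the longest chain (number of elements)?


A chain is a totally ordered subset; we count the number of elements in a maximum chain.
Compute, for each element x, the size of the longest chain ending at x:
  1: 1
  2: 2
  7: 2
  67: 2
  4: 3
  14: 3
  ...
A maximum chain: 1 < 2 < 4 < 28 < 1876
Number of elements in the longest chain: 5


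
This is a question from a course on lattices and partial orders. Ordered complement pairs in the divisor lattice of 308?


Complement pair (a,b): a meet b = bottom, a join b = top.
Here: gcd(a,b)=1 and lcm(a,b)=308, i.e. a*b=308 with a,b coprime.
Pairs found: (1,308), (4,77), (7,44), (11,28), ... (4 more)
Total ordered pairs: 8


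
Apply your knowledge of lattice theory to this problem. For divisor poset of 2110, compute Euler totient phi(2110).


phi(n) = n * prod_{p|n} (1 - 1/p).
Prime divisors of 2110: [2, 5, 211]
phi(2110) = 2110 * (1 - 1/2) * (1 - 1/5) * (1 - 1/211)
phi(2110) = 840


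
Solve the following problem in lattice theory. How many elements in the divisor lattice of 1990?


Divisors of 1990: [1, 2, 5, 10, 199, 398, 995, 1990]
Count: 8


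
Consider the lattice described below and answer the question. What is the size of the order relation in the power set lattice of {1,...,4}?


The order relation is {(a,b) : a <= b}, reflexive so it includes (a,a).
Examples: ({},{}), ({},{1,2}), ({},{1,2,3}), ({},{1,2,3,4}), ({},{1,2,4}), ...
Total ordered pairs: 81


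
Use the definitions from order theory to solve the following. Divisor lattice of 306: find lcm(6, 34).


In a divisor lattice, join = lcm (least common multiple).
gcd(6,34) = 2
lcm(6,34) = 6*34/gcd = 204/2 = 102


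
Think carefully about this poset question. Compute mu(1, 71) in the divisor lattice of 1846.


In a divisor lattice, mu(a,b) = mu(b/a) where mu is the classical Mobius function.
b/a = 71/1 = 71
Prime factorization of 71: primes [71]
71 is squarefree with 1 prime factor(s), so mu(71) = (-1)^1 = -1


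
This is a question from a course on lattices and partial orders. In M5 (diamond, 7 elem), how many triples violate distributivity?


Distributive law: a ^ (b v c) = (a ^ b) v (a ^ c).
Check all 7^3 = 343 ordered triples (a,b,c).
  e.g. a=a1, b=a2, c=a3: lhs=a1 != rhs=0
  e.g. a=a1, b=a2, c=a4: lhs=a1 != rhs=0
Total violating triples: 60


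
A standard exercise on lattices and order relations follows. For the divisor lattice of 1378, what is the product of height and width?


Height = length of longest chain minus 1; width = size of largest antichain.
A maximum chain: 1 | 53 | 689 | 1378  (height 3).
A maximum antichain: {2, 13, 53}  (width 3).
Product = 3 * 3 = 9


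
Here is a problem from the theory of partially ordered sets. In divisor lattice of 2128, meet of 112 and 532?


In a divisor lattice, meet = gcd (greatest common divisor).
By Euclidean algorithm or factoring: gcd(112,532) = 28


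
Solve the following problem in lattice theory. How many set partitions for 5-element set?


B(n) = number of set partitions of an n-element set.
B(n) satisfies the recurrence: B(n+1) = sum_k C(n,k)*B(k).
B(5) = 52


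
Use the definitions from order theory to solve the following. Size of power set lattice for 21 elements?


Power set = 2^n.
2^21 = 2097152


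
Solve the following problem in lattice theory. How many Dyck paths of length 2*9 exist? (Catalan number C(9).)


C(n) = C(2n, n) / (n+1).
C(18, 9) = 48620
C(9) = 48620 / 10 = 4862


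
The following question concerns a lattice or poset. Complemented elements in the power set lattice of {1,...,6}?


An element a is complemented if some b has a meet b = bottom, a join b = top.
every subset A has complement S\A, so all elements are complemented.
Complemented elements: {}, {1}, {2}, {3}, {4}, {5}, ... (58 more)
Count: 64


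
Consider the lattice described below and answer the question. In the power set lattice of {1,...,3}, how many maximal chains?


A maximal chain goes from the minimum element to a maximal element via cover relations.
Counting all min-to-max paths in the cover graph.
Total maximal chains: 6


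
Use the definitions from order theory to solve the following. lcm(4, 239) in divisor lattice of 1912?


Join=lcm.
gcd(4,239)=1
lcm=956


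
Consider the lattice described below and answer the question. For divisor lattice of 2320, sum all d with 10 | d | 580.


Interval [10,580] in divisors of 2320: [10, 20, 290, 580]
Sum = 900


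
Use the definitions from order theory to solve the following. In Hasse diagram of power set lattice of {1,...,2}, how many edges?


A cover relation a -< b holds when a < b with no c strictly between.
Cover relations:
  {} -< {1}
  {} -< {2}
  {1} -< {1,2}
  {2} -< {1,2}
Total: 4


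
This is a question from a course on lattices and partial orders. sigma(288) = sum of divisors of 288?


sigma(n) = sum of divisors.
Divisors of 288: [1, 2, 3, 4, 6, 8, 9, 12, 16, 18, 24, 32, 36, 48, 72, 96, 144, 288]
Sum = 819


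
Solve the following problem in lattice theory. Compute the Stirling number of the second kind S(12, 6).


S(n,k) = k*S(n-1,k) + S(n-1,k-1).
S(11,6) = 179487, S(11,5) = 246730
S(12,6) = 6*179487 + 246730 = 1076922 + 246730
S(12,6) = 1323652


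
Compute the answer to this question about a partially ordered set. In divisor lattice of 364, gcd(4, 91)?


Meet=gcd.
gcd(4,91)=1


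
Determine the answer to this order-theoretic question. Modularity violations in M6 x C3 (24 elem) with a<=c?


Modular law: if a <= c then a v (b ^ c) = (a v b) ^ c.
Check all triples (a,b,c) with a <= c among 24 elements.
This lattice is modular (diamonds M_m and their chain-products are modular).
Total violating triples: 0


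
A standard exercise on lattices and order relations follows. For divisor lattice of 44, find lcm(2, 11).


In a divisor lattice, join = lcm (least common multiple).
Compute lcm iteratively: start with first element, then lcm(current, next).
Elements: [2, 11]
lcm(2,11) = 22
Final lcm = 22


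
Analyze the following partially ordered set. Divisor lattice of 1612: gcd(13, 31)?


Meet=gcd.
gcd(13,31)=1


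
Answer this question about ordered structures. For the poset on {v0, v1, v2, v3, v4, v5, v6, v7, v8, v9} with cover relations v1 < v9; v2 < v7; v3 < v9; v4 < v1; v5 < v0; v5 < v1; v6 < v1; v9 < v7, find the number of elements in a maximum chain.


A chain is a totally ordered subset; we count the number of elements in a maximum chain.
Compute, for each element x, the size of the longest chain ending at x:
  v2: 1
  v3: 1
  v4: 1
  v5: 1
  v6: 1
  v8: 1
  ...
A maximum chain: v4 < v1 < v9 < v7
Number of elements in the longest chain: 4


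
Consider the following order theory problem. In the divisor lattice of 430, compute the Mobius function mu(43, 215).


In a divisor lattice, mu(a,b) = mu(b/a) where mu is the classical Mobius function.
b/a = 215/43 = 5
Prime factorization of 5: primes [5]
5 is squarefree with 1 prime factor(s), so mu(5) = (-1)^1 = -1


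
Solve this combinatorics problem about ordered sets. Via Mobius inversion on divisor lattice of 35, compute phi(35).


phi(n) = n * prod_{p|n} (1 - 1/p).
Prime divisors of 35: [5, 7]
phi(35) = 35 * (1 - 1/5) * (1 - 1/7)
phi(35) = 24


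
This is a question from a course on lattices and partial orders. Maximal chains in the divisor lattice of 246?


A maximal chain goes from the minimum element to a maximal element via cover relations.
Counting all min-to-max paths in the cover graph.
Total maximal chains: 6


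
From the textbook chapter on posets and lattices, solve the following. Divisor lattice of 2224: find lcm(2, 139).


In a divisor lattice, join = lcm (least common multiple).
gcd(2,139) = 1
lcm(2,139) = 2*139/gcd = 278/1 = 278


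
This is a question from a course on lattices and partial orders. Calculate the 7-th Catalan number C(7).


C(n) = C(2n, n) / (n+1).
C(14, 7) = 3432
C(7) = 3432 / 8 = 429


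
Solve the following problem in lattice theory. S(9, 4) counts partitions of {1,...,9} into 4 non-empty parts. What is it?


S(n,k) = k*S(n-1,k) + S(n-1,k-1).
S(8,4) = 1701, S(8,3) = 966
S(9,4) = 4*1701 + 966 = 6804 + 966
S(9,4) = 7770


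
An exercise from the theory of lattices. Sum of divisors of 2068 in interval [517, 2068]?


Interval [517,2068] in divisors of 2068: [517, 1034, 2068]
Sum = 3619


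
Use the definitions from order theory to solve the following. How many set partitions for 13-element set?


B(n) = number of set partitions of an n-element set.
B(n) satisfies the recurrence: B(n+1) = sum_k C(n,k)*B(k).
B(13) = 27644437


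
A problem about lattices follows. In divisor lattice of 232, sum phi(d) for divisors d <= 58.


Divisors of 232 up to 58: [1, 2, 4, 8, 29, 58]
phi values: [1, 1, 2, 4, 28, 28]
Sum = 64


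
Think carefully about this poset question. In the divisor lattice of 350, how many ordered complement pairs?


Complement pair (a,b): a meet b = bottom, a join b = top.
Here: gcd(a,b)=1 and lcm(a,b)=350, i.e. a*b=350 with a,b coprime.
Pairs found: (1,350), (2,175), (7,50), (14,25), ... (4 more)
Total ordered pairs: 8


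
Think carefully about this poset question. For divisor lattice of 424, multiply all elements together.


Divisors of 424: [1, 2, 4, 8, 53, 106, 212, 424]
Product = n^(d(n)/2) = 424^(8/2)
Product = 32319410176


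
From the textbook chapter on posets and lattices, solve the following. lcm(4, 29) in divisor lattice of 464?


Join=lcm.
gcd(4,29)=1
lcm=116


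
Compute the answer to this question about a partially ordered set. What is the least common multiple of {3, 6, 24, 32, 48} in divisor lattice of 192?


In a divisor lattice, join = lcm (least common multiple).
Compute lcm iteratively: start with first element, then lcm(current, next).
Elements: [3, 6, 24, 32, 48]
lcm(3,6) = 6
lcm(6,24) = 24
lcm(24,32) = 96
lcm(96,48) = 96
Final lcm = 96


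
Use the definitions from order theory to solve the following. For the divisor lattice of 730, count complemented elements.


An element a is complemented if some b has a meet b = bottom, a join b = top.
a is complemented iff gcd(a, n/a)=1, i.e. a is a unitary divisor of 730.
Complemented elements: 1, 2, 5, 10, 73, 146, ... (2 more)
Count: 8


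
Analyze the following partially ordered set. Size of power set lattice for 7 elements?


Power set = 2^n.
2^7 = 128


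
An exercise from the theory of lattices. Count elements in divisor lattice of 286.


Divisors of 286: [1, 2, 11, 13, 22, 26, 143, 286]
Count: 8


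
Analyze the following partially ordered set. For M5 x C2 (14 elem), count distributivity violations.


Distributive law: a ^ (b v c) = (a ^ b) v (a ^ c).
Check all 14^3 = 2744 ordered triples (a,b,c).
  e.g. a=(a1,0), b=(a2,0), c=(a3,0): lhs=(a1,0) != rhs=(0,0)
  e.g. a=(a1,0), b=(a2,0), c=(a3,1): lhs=(a1,0) != rhs=(0,0)
Total violating triples: 480


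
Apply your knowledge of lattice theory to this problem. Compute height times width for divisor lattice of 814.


Height = length of longest chain minus 1; width = size of largest antichain.
A maximum chain: 1 | 37 | 407 | 814  (height 3).
A maximum antichain: {2, 11, 37}  (width 3).
Product = 3 * 3 = 9


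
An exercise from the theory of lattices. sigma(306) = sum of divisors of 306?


sigma(n) = sum of divisors.
Divisors of 306: [1, 2, 3, 6, 9, 17, 18, 34, 51, 102, 153, 306]
Sum = 702


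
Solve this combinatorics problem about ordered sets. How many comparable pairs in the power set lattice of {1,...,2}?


A comparable pair {a,b} has a < b or b < a in the order.
Count unordered pairs where one element is strictly below the other.
Examples: {{},{1}}, {{},{2}}, {{},{1,2}}, {{1},{1,2}}, ...
Total comparable pairs: 5


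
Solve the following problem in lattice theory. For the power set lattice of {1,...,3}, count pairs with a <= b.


The order relation is {(a,b) : a <= b}, reflexive so it includes (a,a).
Examples: ({},{}), ({},{1,2}), ({},{1,2,3}), ({},{1,3}), ({},{1}), ...
Total ordered pairs: 27


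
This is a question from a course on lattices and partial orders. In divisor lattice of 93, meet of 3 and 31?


In a divisor lattice, meet = gcd (greatest common divisor).
By Euclidean algorithm or factoring: gcd(3,31) = 1


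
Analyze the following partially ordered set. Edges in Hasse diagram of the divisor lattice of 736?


A cover relation a -< b holds when a < b with no c strictly between.
Cover relations:
  1 -< 2
  1 -< 23
  2 -< 4
  2 -< 46
  4 -< 8
  4 -< 92
  8 -< 16
  8 -< 184
  ...8 more
Total: 16


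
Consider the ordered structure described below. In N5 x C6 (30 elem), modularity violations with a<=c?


Modular law: if a <= c then a v (b ^ c) = (a v b) ^ c.
Check all triples (a,b,c) with a <= c among 30 elements.
  e.g. a=(a,0), b=(c,0), c=(b,0): lhs=(a,0) != rhs=(b,0)
  e.g. a=(a,0), b=(c,1), c=(b,0): lhs=(a,0) != rhs=(b,0)
Total violating triples: 126


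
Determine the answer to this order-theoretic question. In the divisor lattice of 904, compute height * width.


Height = length of longest chain minus 1; width = size of largest antichain.
A maximum chain: 1 | 113 | 226 | 452 | 904  (height 4).
A maximum antichain: {2, 113}  (width 2).
Product = 4 * 2 = 8


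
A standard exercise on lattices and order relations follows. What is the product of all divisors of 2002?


Divisors of 2002: [1, 2, 7, 11, 13, 14, 22, 26, 77, 91, 143, 154, 182, 286, 1001, 2002]
Product = n^(d(n)/2) = 2002^(16/2)
Product = 258055182353934343170048256


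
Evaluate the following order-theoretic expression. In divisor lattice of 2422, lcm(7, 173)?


Join=lcm.
gcd(7,173)=1
lcm=1211


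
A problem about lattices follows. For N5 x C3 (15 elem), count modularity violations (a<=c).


Modular law: if a <= c then a v (b ^ c) = (a v b) ^ c.
Check all triples (a,b,c) with a <= c among 15 elements.
  e.g. a=(a,0), b=(c,0), c=(b,0): lhs=(a,0) != rhs=(b,0)
  e.g. a=(a,0), b=(c,1), c=(b,0): lhs=(a,0) != rhs=(b,0)
Total violating triples: 18


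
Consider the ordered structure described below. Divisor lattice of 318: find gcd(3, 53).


In a divisor lattice, meet = gcd (greatest common divisor).
By Euclidean algorithm or factoring: gcd(3,53) = 1


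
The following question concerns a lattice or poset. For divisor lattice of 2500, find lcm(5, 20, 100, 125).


In a divisor lattice, join = lcm (least common multiple).
Compute lcm iteratively: start with first element, then lcm(current, next).
Elements: [5, 20, 100, 125]
lcm(5,20) = 20
lcm(20,100) = 100
lcm(100,125) = 500
Final lcm = 500


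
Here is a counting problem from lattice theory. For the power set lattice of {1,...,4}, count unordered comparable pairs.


A comparable pair {a,b} has a < b or b < a in the order.
Count unordered pairs where one element is strictly below the other.
Examples: {{},{1}}, {{},{2}}, {{},{3}}, {{},{4}}, ...
Total comparable pairs: 65


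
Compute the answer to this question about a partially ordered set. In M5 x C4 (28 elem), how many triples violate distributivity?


Distributive law: a ^ (b v c) = (a ^ b) v (a ^ c).
Check all 28^3 = 21952 ordered triples (a,b,c).
  e.g. a=(a1,0), b=(a2,0), c=(a3,0): lhs=(a1,0) != rhs=(0,0)
  e.g. a=(a1,0), b=(a2,0), c=(a3,1): lhs=(a1,0) != rhs=(0,0)
Total violating triples: 3840


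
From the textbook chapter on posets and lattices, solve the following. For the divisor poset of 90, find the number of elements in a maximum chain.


A chain is a totally ordered subset; we count the number of elements in a maximum chain.
Compute, for each element x, the size of the longest chain ending at x:
  1: 1
  2: 2
  3: 2
  5: 2
  9: 3
  6: 3
  ...
A maximum chain: 1 < 2 < 6 < 18 < 90
Number of elements in the longest chain: 5


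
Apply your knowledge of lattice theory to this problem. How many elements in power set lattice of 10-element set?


Power set = 2^n.
2^10 = 1024


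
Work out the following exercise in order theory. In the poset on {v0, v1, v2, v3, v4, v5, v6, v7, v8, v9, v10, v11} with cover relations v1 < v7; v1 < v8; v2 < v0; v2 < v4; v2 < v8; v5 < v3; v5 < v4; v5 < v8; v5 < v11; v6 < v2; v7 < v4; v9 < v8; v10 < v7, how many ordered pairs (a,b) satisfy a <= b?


The order relation is {(a,b) : a <= b}, reflexive so it includes (a,a).
Examples: (v0,v0), (v1,v1), (v1,v4), (v1,v7), (v1,v8), ...
Total ordered pairs: 30


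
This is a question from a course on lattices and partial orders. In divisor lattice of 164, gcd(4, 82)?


Meet=gcd.
gcd(4,82)=2


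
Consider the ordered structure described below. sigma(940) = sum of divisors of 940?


sigma(n) = sum of divisors.
Divisors of 940: [1, 2, 4, 5, 10, 20, 47, 94, 188, 235, 470, 940]
Sum = 2016


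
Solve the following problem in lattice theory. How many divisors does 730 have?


Divisors of 730: [1, 2, 5, 10, 73, 146, 365, 730]
Count: 8


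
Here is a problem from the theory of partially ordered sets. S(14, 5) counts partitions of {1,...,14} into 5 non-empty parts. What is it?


S(n,k) = k*S(n-1,k) + S(n-1,k-1).
S(13,5) = 7508501, S(13,4) = 2532530
S(14,5) = 5*7508501 + 2532530 = 37542505 + 2532530
S(14,5) = 40075035


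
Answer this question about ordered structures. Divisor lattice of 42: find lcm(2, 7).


In a divisor lattice, join = lcm (least common multiple).
gcd(2,7) = 1
lcm(2,7) = 2*7/gcd = 14/1 = 14


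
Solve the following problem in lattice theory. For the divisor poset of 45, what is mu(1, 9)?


In a divisor lattice, mu(a,b) = mu(b/a) where mu is the classical Mobius function.
b/a = 9/1 = 9
Prime factorization of 9: primes [3]
9 is not squarefree, so mu(9) = 0


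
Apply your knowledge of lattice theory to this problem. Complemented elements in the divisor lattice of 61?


An element a is complemented if some b has a meet b = bottom, a join b = top.
a is complemented iff gcd(a, n/a)=1, i.e. a is a unitary divisor of 61.
Complemented elements: 1, 61
Count: 2


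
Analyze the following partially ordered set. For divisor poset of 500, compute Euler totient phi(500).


phi(n) = n * prod_{p|n} (1 - 1/p).
Prime divisors of 500: [2, 5]
phi(500) = 500 * (1 - 1/2) * (1 - 1/5)
phi(500) = 200


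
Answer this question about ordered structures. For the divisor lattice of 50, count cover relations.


A cover relation a -< b holds when a < b with no c strictly between.
Cover relations:
  1 -< 2
  1 -< 5
  2 -< 10
  5 -< 10
  5 -< 25
  10 -< 50
  25 -< 50
Total: 7


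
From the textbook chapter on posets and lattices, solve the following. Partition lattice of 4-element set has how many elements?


B(n) = number of set partitions of an n-element set.
B(n) satisfies the recurrence: B(n+1) = sum_k C(n,k)*B(k).
B(4) = 15


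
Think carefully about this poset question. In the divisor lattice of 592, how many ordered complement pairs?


Complement pair (a,b): a meet b = bottom, a join b = top.
Here: gcd(a,b)=1 and lcm(a,b)=592, i.e. a*b=592 with a,b coprime.
Pairs found: (1,592), (16,37), (37,16), (592,1)
Total ordered pairs: 4


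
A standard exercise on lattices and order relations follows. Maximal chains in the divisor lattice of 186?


A maximal chain goes from the minimum element to a maximal element via cover relations.
Counting all min-to-max paths in the cover graph.
Total maximal chains: 6


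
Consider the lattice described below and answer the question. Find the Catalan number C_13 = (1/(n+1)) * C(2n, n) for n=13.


C(n) = C(2n, n) / (n+1).
C(26, 13) = 10400600
C(13) = 10400600 / 14 = 742900


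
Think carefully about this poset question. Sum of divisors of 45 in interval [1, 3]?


Interval [1,3] in divisors of 45: [1, 3]
Sum = 4


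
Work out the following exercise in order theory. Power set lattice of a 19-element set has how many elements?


Power set = 2^n.
2^19 = 524288


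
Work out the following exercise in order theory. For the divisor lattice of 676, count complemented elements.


An element a is complemented if some b has a meet b = bottom, a join b = top.
a is complemented iff gcd(a, n/a)=1, i.e. a is a unitary divisor of 676.
Complemented elements: 1, 4, 169, 676
Count: 4


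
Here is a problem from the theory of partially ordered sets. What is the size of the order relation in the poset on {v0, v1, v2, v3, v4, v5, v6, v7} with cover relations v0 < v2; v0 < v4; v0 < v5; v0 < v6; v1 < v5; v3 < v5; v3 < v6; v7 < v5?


The order relation is {(a,b) : a <= b}, reflexive so it includes (a,a).
Examples: (v0,v0), (v0,v2), (v0,v4), (v0,v5), (v0,v6), ...
Total ordered pairs: 16


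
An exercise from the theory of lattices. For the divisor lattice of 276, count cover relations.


A cover relation a -< b holds when a < b with no c strictly between.
Cover relations:
  1 -< 2
  1 -< 3
  1 -< 23
  2 -< 4
  2 -< 6
  2 -< 46
  3 -< 6
  3 -< 69
  ...12 more
Total: 20


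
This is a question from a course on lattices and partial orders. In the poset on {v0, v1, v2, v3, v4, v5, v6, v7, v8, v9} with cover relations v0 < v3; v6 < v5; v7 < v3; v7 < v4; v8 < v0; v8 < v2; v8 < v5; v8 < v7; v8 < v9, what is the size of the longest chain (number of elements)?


A chain is a totally ordered subset; we count the number of elements in a maximum chain.
Compute, for each element x, the size of the longest chain ending at x:
  v1: 1
  v6: 1
  v8: 1
  v0: 2
  v2: 2
  v7: 2
  ...
A maximum chain: v8 < v0 < v3
Number of elements in the longest chain: 3


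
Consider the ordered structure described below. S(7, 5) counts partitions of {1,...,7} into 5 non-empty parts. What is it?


S(n,k) = k*S(n-1,k) + S(n-1,k-1).
S(6,5) = 15, S(6,4) = 65
S(7,5) = 5*15 + 65 = 75 + 65
S(7,5) = 140


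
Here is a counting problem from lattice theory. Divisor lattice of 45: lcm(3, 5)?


Join=lcm.
gcd(3,5)=1
lcm=15


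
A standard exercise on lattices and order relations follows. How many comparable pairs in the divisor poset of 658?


A comparable pair {a,b} has a < b or b < a in the order.
Count unordered pairs where one element is strictly below the other.
Examples: {1,2}, {1,7}, {1,14}, {1,47}, ...
Total comparable pairs: 19


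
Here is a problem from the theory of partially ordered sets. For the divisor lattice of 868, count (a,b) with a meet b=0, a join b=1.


Complement pair (a,b): a meet b = bottom, a join b = top.
Here: gcd(a,b)=1 and lcm(a,b)=868, i.e. a*b=868 with a,b coprime.
Pairs found: (1,868), (4,217), (7,124), (28,31), ... (4 more)
Total ordered pairs: 8


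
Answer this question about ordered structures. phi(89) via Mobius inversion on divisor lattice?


phi(n) = n * prod_{p|n} (1 - 1/p).
Prime divisors of 89: [89]
phi(89) = 89 * (1 - 1/89)
phi(89) = 88


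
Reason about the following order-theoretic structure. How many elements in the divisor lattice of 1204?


Divisors of 1204: [1, 2, 4, 7, 14, 28, 43, 86, 172, 301, 602, 1204]
Count: 12


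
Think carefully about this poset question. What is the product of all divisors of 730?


Divisors of 730: [1, 2, 5, 10, 73, 146, 365, 730]
Product = n^(d(n)/2) = 730^(8/2)
Product = 283982410000


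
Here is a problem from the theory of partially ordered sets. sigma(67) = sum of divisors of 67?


sigma(n) = sum of divisors.
Divisors of 67: [1, 67]
Sum = 68


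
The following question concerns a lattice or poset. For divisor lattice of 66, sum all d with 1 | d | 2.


Interval [1,2] in divisors of 66: [1, 2]
Sum = 3


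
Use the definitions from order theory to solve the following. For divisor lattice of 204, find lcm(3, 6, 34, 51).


In a divisor lattice, join = lcm (least common multiple).
Compute lcm iteratively: start with first element, then lcm(current, next).
Elements: [3, 6, 34, 51]
lcm(3,6) = 6
lcm(6,34) = 102
lcm(102,51) = 102
Final lcm = 102


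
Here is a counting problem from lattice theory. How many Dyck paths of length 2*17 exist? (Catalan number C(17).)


C(n) = C(2n, n) / (n+1).
C(34, 17) = 2333606220
C(17) = 2333606220 / 18 = 129644790


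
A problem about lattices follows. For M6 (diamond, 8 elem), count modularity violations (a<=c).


Modular law: if a <= c then a v (b ^ c) = (a v b) ^ c.
Check all triples (a,b,c) with a <= c among 8 elements.
This lattice is modular (diamonds M_m and their chain-products are modular).
Total violating triples: 0


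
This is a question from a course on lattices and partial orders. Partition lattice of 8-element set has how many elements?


B(n) = number of set partitions of an n-element set.
B(n) satisfies the recurrence: B(n+1) = sum_k C(n,k)*B(k).
B(8) = 4140


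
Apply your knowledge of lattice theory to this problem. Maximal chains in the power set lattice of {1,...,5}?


A maximal chain goes from the minimum element to a maximal element via cover relations.
Counting all min-to-max paths in the cover graph.
Total maximal chains: 120


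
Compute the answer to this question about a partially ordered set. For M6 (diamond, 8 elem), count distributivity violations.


Distributive law: a ^ (b v c) = (a ^ b) v (a ^ c).
Check all 8^3 = 512 ordered triples (a,b,c).
  e.g. a=a1, b=a2, c=a3: lhs=a1 != rhs=0
  e.g. a=a1, b=a2, c=a4: lhs=a1 != rhs=0
Total violating triples: 120


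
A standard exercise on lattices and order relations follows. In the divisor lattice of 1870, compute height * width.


Height = length of longest chain minus 1; width = size of largest antichain.
A maximum chain: 1 | 17 | 187 | 935 | 1870  (height 4).
A maximum antichain: {10, 22, 34, 55, 85, 187}  (width 6).
Product = 4 * 6 = 24


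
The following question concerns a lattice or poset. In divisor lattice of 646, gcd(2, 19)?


Meet=gcd.
gcd(2,19)=1


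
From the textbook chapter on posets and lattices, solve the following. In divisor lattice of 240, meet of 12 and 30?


In a divisor lattice, meet = gcd (greatest common divisor).
By Euclidean algorithm or factoring: gcd(12,30) = 6


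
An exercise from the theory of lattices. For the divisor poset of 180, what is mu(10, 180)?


In a divisor lattice, mu(a,b) = mu(b/a) where mu is the classical Mobius function.
b/a = 180/10 = 18
Prime factorization of 18: primes [2, 3]
18 is not squarefree, so mu(18) = 0


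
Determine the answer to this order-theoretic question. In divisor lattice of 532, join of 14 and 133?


In a divisor lattice, join = lcm (least common multiple).
gcd(14,133) = 7
lcm(14,133) = 14*133/gcd = 1862/7 = 266


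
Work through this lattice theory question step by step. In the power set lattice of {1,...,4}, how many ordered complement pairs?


Complement pair (a,b): a meet b = bottom, a join b = top.
Here: A intersect B = {} and A union B = {1,...,4}.
Pairs found: ({},{1,2,3,4}), ({1},{2,3,4}), ({2},{1,3,4}), ({3},{1,2,4}), ... (12 more)
Total ordered pairs: 16


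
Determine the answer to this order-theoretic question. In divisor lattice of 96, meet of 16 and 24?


In a divisor lattice, meet = gcd (greatest common divisor).
By Euclidean algorithm or factoring: gcd(16,24) = 8


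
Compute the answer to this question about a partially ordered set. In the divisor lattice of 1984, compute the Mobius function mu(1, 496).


In a divisor lattice, mu(a,b) = mu(b/a) where mu is the classical Mobius function.
b/a = 496/1 = 496
Prime factorization of 496: primes [2, 31]
496 is not squarefree, so mu(496) = 0


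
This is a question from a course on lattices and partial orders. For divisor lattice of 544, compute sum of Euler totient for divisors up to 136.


Divisors of 544 up to 136: [1, 2, 4, 8, 16, 17, 32, 34, 68, 136]
phi values: [1, 1, 2, 4, 8, 16, 16, 16, 32, 64]
Sum = 160


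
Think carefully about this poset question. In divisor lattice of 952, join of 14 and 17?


In a divisor lattice, join = lcm (least common multiple).
gcd(14,17) = 1
lcm(14,17) = 14*17/gcd = 238/1 = 238


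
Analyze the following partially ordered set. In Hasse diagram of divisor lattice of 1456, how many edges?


A cover relation a -< b holds when a < b with no c strictly between.
Cover relations:
  1 -< 2
  1 -< 7
  1 -< 13
  2 -< 4
  2 -< 14
  2 -< 26
  4 -< 8
  4 -< 28
  ...28 more
Total: 36


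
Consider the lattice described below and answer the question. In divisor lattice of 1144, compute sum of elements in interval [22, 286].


Interval [22,286] in divisors of 1144: [22, 286]
Sum = 308


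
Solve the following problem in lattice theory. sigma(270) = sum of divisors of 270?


sigma(n) = sum of divisors.
Divisors of 270: [1, 2, 3, 5, 6, 9, 10, 15, 18, 27, 30, 45, 54, 90, 135, 270]
Sum = 720


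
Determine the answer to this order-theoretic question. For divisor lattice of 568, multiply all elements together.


Divisors of 568: [1, 2, 4, 8, 71, 142, 284, 568]
Product = n^(d(n)/2) = 568^(8/2)
Product = 104086245376


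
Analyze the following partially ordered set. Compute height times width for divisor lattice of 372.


Height = length of longest chain minus 1; width = size of largest antichain.
A maximum chain: 1 | 31 | 93 | 186 | 372  (height 4).
A maximum antichain: {4, 6, 62, 93}  (width 4).
Product = 4 * 4 = 16


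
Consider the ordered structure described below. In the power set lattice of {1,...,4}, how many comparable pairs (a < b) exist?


A comparable pair {a,b} has a < b or b < a in the order.
Count unordered pairs where one element is strictly below the other.
Examples: {{},{1}}, {{},{2}}, {{},{3}}, {{},{4}}, ...
Total comparable pairs: 65


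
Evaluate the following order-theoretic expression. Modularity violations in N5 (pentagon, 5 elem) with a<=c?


Modular law: if a <= c then a v (b ^ c) = (a v b) ^ c.
Check all triples (a,b,c) with a <= c among 5 elements.
  e.g. a=a, b=c, c=b: lhs=a != rhs=b
Total violating triples: 1


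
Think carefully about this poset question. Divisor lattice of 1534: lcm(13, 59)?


Join=lcm.
gcd(13,59)=1
lcm=767


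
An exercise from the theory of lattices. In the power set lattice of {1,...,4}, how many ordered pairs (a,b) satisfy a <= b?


The order relation is {(a,b) : a <= b}, reflexive so it includes (a,a).
Examples: ({},{}), ({},{1,2}), ({},{1,2,3}), ({},{1,2,3,4}), ({},{1,2,4}), ...
Total ordered pairs: 81


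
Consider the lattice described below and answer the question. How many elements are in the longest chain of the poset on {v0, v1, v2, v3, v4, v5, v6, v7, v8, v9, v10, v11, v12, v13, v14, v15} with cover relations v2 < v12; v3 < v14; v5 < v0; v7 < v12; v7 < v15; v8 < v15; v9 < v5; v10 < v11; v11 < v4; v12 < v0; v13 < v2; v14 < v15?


A chain is a totally ordered subset; we count the number of elements in a maximum chain.
Compute, for each element x, the size of the longest chain ending at x:
  v1: 1
  v3: 1
  v6: 1
  v7: 1
  v8: 1
  v9: 1
  ...
A maximum chain: v13 < v2 < v12 < v0
Number of elements in the longest chain: 4


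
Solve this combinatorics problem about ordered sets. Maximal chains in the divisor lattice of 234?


A maximal chain goes from the minimum element to a maximal element via cover relations.
Counting all min-to-max paths in the cover graph.
Total maximal chains: 12


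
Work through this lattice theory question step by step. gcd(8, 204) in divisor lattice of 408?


Meet=gcd.
gcd(8,204)=4


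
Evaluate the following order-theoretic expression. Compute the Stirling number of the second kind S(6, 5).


S(n,k) = k*S(n-1,k) + S(n-1,k-1).
S(5,5) = 1, S(5,4) = 10
S(6,5) = 5*1 + 10 = 5 + 10
S(6,5) = 15


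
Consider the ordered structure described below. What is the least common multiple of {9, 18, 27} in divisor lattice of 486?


In a divisor lattice, join = lcm (least common multiple).
Compute lcm iteratively: start with first element, then lcm(current, next).
Elements: [9, 18, 27]
lcm(9,18) = 18
lcm(18,27) = 54
Final lcm = 54


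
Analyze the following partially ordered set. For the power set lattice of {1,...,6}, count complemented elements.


An element a is complemented if some b has a meet b = bottom, a join b = top.
every subset A has complement S\A, so all elements are complemented.
Complemented elements: {}, {1}, {2}, {3}, {4}, {5}, ... (58 more)
Count: 64


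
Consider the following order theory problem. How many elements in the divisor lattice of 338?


Divisors of 338: [1, 2, 13, 26, 169, 338]
Count: 6


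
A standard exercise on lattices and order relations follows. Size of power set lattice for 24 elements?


Power set = 2^n.
2^24 = 16777216


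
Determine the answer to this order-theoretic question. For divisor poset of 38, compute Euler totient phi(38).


phi(n) = n * prod_{p|n} (1 - 1/p).
Prime divisors of 38: [2, 19]
phi(38) = 38 * (1 - 1/2) * (1 - 1/19)
phi(38) = 18


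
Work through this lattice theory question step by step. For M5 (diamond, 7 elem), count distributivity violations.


Distributive law: a ^ (b v c) = (a ^ b) v (a ^ c).
Check all 7^3 = 343 ordered triples (a,b,c).
  e.g. a=a1, b=a2, c=a3: lhs=a1 != rhs=0
  e.g. a=a1, b=a2, c=a4: lhs=a1 != rhs=0
Total violating triples: 60
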